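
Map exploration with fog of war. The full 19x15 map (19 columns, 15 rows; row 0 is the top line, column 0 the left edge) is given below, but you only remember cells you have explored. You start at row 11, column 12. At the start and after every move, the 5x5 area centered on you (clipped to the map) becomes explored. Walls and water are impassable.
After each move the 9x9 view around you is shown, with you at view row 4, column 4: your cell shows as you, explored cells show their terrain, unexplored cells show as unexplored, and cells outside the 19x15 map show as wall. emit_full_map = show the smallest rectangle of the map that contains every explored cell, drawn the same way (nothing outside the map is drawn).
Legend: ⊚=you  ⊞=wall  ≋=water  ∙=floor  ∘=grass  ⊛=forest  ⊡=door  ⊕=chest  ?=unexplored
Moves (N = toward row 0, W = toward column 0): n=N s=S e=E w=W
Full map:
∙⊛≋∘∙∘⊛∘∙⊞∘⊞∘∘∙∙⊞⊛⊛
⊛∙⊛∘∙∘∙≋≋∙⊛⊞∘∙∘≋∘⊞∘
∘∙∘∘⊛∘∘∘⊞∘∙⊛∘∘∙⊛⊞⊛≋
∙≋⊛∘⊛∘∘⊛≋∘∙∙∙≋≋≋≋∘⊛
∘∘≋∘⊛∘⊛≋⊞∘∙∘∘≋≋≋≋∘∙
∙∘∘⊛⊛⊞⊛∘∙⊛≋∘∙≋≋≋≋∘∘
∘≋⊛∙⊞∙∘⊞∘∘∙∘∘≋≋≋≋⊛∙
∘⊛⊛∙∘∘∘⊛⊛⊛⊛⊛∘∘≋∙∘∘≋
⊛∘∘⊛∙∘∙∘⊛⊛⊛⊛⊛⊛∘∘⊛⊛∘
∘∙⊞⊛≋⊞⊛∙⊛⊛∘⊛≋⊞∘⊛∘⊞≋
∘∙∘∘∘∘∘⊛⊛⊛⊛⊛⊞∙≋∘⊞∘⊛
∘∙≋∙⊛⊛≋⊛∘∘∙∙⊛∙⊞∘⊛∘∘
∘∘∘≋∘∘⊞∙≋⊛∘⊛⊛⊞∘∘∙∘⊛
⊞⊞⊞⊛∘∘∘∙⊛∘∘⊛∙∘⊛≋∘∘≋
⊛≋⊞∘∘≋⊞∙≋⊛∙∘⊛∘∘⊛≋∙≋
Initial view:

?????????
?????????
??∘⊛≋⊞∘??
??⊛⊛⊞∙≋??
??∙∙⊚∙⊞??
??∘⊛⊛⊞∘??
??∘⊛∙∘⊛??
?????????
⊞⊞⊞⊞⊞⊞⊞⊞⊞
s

?????????
??∘⊛≋⊞∘??
??⊛⊛⊞∙≋??
??∙∙⊛∙⊞??
??∘⊛⊚⊞∘??
??∘⊛∙∘⊛??
??∙∘⊛∘∘??
⊞⊞⊞⊞⊞⊞⊞⊞⊞
⊞⊞⊞⊞⊞⊞⊞⊞⊞

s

??∘⊛≋⊞∘??
??⊛⊛⊞∙≋??
??∙∙⊛∙⊞??
??∘⊛⊛⊞∘??
??∘⊛⊚∘⊛??
??∙∘⊛∘∘??
⊞⊞⊞⊞⊞⊞⊞⊞⊞
⊞⊞⊞⊞⊞⊞⊞⊞⊞
⊞⊞⊞⊞⊞⊞⊞⊞⊞

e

?∘⊛≋⊞∘???
?⊛⊛⊞∙≋???
?∙∙⊛∙⊞∘??
?∘⊛⊛⊞∘∘??
?∘⊛∙⊚⊛≋??
?∙∘⊛∘∘⊛??
⊞⊞⊞⊞⊞⊞⊞⊞⊞
⊞⊞⊞⊞⊞⊞⊞⊞⊞
⊞⊞⊞⊞⊞⊞⊞⊞⊞

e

∘⊛≋⊞∘????
⊛⊛⊞∙≋????
∙∙⊛∙⊞∘⊛??
∘⊛⊛⊞∘∘∙??
∘⊛∙∘⊚≋∘??
∙∘⊛∘∘⊛≋??
⊞⊞⊞⊞⊞⊞⊞⊞⊞
⊞⊞⊞⊞⊞⊞⊞⊞⊞
⊞⊞⊞⊞⊞⊞⊞⊞⊞

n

?????????
∘⊛≋⊞∘????
⊛⊛⊞∙≋∘⊞??
∙∙⊛∙⊞∘⊛??
∘⊛⊛⊞⊚∘∙??
∘⊛∙∘⊛≋∘??
∙∘⊛∘∘⊛≋??
⊞⊞⊞⊞⊞⊞⊞⊞⊞
⊞⊞⊞⊞⊞⊞⊞⊞⊞

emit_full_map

∘⊛≋⊞∘??
⊛⊛⊞∙≋∘⊞
∙∙⊛∙⊞∘⊛
∘⊛⊛⊞⊚∘∙
∘⊛∙∘⊛≋∘
∙∘⊛∘∘⊛≋

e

????????⊞
⊛≋⊞∘????⊞
⊛⊞∙≋∘⊞∘?⊞
∙⊛∙⊞∘⊛∘?⊞
⊛⊛⊞∘⊚∙∘?⊞
⊛∙∘⊛≋∘∘?⊞
∘⊛∘∘⊛≋∙?⊞
⊞⊞⊞⊞⊞⊞⊞⊞⊞
⊞⊞⊞⊞⊞⊞⊞⊞⊞

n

????????⊞
????????⊞
⊛≋⊞∘⊛∘⊞?⊞
⊛⊞∙≋∘⊞∘?⊞
∙⊛∙⊞⊚⊛∘?⊞
⊛⊛⊞∘∘∙∘?⊞
⊛∙∘⊛≋∘∘?⊞
∘⊛∘∘⊛≋∙?⊞
⊞⊞⊞⊞⊞⊞⊞⊞⊞

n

????????⊞
????????⊞
??⊛∘∘⊛⊛?⊞
⊛≋⊞∘⊛∘⊞?⊞
⊛⊞∙≋⊚⊞∘?⊞
∙⊛∙⊞∘⊛∘?⊞
⊛⊛⊞∘∘∙∘?⊞
⊛∙∘⊛≋∘∘?⊞
∘⊛∘∘⊛≋∙?⊞

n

????????⊞
????????⊞
??∘≋∙∘∘?⊞
??⊛∘∘⊛⊛?⊞
⊛≋⊞∘⊚∘⊞?⊞
⊛⊞∙≋∘⊞∘?⊞
∙⊛∙⊞∘⊛∘?⊞
⊛⊛⊞∘∘∙∘?⊞
⊛∙∘⊛≋∘∘?⊞

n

????????⊞
????????⊞
??≋≋≋≋⊛?⊞
??∘≋∙∘∘?⊞
??⊛∘⊚⊛⊛?⊞
⊛≋⊞∘⊛∘⊞?⊞
⊛⊞∙≋∘⊞∘?⊞
∙⊛∙⊞∘⊛∘?⊞
⊛⊛⊞∘∘∙∘?⊞

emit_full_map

???≋≋≋≋⊛
???∘≋∙∘∘
???⊛∘⊚⊛⊛
∘⊛≋⊞∘⊛∘⊞
⊛⊛⊞∙≋∘⊞∘
∙∙⊛∙⊞∘⊛∘
∘⊛⊛⊞∘∘∙∘
∘⊛∙∘⊛≋∘∘
∙∘⊛∘∘⊛≋∙

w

?????????
?????????
??∘≋≋≋≋⊛?
??∘∘≋∙∘∘?
??⊛⊛⊚∘⊛⊛?
∘⊛≋⊞∘⊛∘⊞?
⊛⊛⊞∙≋∘⊞∘?
∙∙⊛∙⊞∘⊛∘?
∘⊛⊛⊞∘∘∙∘?

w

?????????
?????????
??∘∘≋≋≋≋⊛
??⊛∘∘≋∙∘∘
??⊛⊛⊚∘∘⊛⊛
?∘⊛≋⊞∘⊛∘⊞
?⊛⊛⊞∙≋∘⊞∘
?∙∙⊛∙⊞∘⊛∘
?∘⊛⊛⊞∘∘∙∘

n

?????????
?????????
??∘∙≋≋≋??
??∘∘≋≋≋≋⊛
??⊛∘⊚≋∙∘∘
??⊛⊛⊛∘∘⊛⊛
?∘⊛≋⊞∘⊛∘⊞
?⊛⊛⊞∙≋∘⊞∘
?∙∙⊛∙⊞∘⊛∘

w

?????????
?????????
??≋∘∙≋≋≋?
??∙∘∘≋≋≋≋
??⊛⊛⊚∘≋∙∘
??⊛⊛⊛⊛∘∘⊛
??∘⊛≋⊞∘⊛∘
??⊛⊛⊞∙≋∘⊞
??∙∙⊛∙⊞∘⊛

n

?????????
?????????
??∙∘∘≋≋??
??≋∘∙≋≋≋?
??∙∘⊚≋≋≋≋
??⊛⊛∘∘≋∙∘
??⊛⊛⊛⊛∘∘⊛
??∘⊛≋⊞∘⊛∘
??⊛⊛⊞∙≋∘⊞

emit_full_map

∙∘∘≋≋???
≋∘∙≋≋≋??
∙∘⊚≋≋≋≋⊛
⊛⊛∘∘≋∙∘∘
⊛⊛⊛⊛∘∘⊛⊛
∘⊛≋⊞∘⊛∘⊞
⊛⊛⊞∙≋∘⊞∘
∙∙⊛∙⊞∘⊛∘
∘⊛⊛⊞∘∘∙∘
∘⊛∙∘⊛≋∘∘
∙∘⊛∘∘⊛≋∙

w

?????????
?????????
??∘∙∘∘≋≋?
??⊛≋∘∙≋≋≋
??∘∙⊚∘≋≋≋
??⊛⊛⊛∘∘≋∙
??⊛⊛⊛⊛⊛∘∘
???∘⊛≋⊞∘⊛
???⊛⊛⊞∙≋∘

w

?????????
?????????
??⊞∘∙∘∘≋≋
??∙⊛≋∘∙≋≋
??∘∘⊚∘∘≋≋
??⊛⊛⊛⊛∘∘≋
??⊛⊛⊛⊛⊛⊛∘
????∘⊛≋⊞∘
????⊛⊛⊞∙≋

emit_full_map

⊞∘∙∘∘≋≋???
∙⊛≋∘∙≋≋≋??
∘∘⊚∘∘≋≋≋≋⊛
⊛⊛⊛⊛∘∘≋∙∘∘
⊛⊛⊛⊛⊛⊛∘∘⊛⊛
??∘⊛≋⊞∘⊛∘⊞
??⊛⊛⊞∙≋∘⊞∘
??∙∙⊛∙⊞∘⊛∘
??∘⊛⊛⊞∘∘∙∘
??∘⊛∙∘⊛≋∘∘
??∙∘⊛∘∘⊛≋∙


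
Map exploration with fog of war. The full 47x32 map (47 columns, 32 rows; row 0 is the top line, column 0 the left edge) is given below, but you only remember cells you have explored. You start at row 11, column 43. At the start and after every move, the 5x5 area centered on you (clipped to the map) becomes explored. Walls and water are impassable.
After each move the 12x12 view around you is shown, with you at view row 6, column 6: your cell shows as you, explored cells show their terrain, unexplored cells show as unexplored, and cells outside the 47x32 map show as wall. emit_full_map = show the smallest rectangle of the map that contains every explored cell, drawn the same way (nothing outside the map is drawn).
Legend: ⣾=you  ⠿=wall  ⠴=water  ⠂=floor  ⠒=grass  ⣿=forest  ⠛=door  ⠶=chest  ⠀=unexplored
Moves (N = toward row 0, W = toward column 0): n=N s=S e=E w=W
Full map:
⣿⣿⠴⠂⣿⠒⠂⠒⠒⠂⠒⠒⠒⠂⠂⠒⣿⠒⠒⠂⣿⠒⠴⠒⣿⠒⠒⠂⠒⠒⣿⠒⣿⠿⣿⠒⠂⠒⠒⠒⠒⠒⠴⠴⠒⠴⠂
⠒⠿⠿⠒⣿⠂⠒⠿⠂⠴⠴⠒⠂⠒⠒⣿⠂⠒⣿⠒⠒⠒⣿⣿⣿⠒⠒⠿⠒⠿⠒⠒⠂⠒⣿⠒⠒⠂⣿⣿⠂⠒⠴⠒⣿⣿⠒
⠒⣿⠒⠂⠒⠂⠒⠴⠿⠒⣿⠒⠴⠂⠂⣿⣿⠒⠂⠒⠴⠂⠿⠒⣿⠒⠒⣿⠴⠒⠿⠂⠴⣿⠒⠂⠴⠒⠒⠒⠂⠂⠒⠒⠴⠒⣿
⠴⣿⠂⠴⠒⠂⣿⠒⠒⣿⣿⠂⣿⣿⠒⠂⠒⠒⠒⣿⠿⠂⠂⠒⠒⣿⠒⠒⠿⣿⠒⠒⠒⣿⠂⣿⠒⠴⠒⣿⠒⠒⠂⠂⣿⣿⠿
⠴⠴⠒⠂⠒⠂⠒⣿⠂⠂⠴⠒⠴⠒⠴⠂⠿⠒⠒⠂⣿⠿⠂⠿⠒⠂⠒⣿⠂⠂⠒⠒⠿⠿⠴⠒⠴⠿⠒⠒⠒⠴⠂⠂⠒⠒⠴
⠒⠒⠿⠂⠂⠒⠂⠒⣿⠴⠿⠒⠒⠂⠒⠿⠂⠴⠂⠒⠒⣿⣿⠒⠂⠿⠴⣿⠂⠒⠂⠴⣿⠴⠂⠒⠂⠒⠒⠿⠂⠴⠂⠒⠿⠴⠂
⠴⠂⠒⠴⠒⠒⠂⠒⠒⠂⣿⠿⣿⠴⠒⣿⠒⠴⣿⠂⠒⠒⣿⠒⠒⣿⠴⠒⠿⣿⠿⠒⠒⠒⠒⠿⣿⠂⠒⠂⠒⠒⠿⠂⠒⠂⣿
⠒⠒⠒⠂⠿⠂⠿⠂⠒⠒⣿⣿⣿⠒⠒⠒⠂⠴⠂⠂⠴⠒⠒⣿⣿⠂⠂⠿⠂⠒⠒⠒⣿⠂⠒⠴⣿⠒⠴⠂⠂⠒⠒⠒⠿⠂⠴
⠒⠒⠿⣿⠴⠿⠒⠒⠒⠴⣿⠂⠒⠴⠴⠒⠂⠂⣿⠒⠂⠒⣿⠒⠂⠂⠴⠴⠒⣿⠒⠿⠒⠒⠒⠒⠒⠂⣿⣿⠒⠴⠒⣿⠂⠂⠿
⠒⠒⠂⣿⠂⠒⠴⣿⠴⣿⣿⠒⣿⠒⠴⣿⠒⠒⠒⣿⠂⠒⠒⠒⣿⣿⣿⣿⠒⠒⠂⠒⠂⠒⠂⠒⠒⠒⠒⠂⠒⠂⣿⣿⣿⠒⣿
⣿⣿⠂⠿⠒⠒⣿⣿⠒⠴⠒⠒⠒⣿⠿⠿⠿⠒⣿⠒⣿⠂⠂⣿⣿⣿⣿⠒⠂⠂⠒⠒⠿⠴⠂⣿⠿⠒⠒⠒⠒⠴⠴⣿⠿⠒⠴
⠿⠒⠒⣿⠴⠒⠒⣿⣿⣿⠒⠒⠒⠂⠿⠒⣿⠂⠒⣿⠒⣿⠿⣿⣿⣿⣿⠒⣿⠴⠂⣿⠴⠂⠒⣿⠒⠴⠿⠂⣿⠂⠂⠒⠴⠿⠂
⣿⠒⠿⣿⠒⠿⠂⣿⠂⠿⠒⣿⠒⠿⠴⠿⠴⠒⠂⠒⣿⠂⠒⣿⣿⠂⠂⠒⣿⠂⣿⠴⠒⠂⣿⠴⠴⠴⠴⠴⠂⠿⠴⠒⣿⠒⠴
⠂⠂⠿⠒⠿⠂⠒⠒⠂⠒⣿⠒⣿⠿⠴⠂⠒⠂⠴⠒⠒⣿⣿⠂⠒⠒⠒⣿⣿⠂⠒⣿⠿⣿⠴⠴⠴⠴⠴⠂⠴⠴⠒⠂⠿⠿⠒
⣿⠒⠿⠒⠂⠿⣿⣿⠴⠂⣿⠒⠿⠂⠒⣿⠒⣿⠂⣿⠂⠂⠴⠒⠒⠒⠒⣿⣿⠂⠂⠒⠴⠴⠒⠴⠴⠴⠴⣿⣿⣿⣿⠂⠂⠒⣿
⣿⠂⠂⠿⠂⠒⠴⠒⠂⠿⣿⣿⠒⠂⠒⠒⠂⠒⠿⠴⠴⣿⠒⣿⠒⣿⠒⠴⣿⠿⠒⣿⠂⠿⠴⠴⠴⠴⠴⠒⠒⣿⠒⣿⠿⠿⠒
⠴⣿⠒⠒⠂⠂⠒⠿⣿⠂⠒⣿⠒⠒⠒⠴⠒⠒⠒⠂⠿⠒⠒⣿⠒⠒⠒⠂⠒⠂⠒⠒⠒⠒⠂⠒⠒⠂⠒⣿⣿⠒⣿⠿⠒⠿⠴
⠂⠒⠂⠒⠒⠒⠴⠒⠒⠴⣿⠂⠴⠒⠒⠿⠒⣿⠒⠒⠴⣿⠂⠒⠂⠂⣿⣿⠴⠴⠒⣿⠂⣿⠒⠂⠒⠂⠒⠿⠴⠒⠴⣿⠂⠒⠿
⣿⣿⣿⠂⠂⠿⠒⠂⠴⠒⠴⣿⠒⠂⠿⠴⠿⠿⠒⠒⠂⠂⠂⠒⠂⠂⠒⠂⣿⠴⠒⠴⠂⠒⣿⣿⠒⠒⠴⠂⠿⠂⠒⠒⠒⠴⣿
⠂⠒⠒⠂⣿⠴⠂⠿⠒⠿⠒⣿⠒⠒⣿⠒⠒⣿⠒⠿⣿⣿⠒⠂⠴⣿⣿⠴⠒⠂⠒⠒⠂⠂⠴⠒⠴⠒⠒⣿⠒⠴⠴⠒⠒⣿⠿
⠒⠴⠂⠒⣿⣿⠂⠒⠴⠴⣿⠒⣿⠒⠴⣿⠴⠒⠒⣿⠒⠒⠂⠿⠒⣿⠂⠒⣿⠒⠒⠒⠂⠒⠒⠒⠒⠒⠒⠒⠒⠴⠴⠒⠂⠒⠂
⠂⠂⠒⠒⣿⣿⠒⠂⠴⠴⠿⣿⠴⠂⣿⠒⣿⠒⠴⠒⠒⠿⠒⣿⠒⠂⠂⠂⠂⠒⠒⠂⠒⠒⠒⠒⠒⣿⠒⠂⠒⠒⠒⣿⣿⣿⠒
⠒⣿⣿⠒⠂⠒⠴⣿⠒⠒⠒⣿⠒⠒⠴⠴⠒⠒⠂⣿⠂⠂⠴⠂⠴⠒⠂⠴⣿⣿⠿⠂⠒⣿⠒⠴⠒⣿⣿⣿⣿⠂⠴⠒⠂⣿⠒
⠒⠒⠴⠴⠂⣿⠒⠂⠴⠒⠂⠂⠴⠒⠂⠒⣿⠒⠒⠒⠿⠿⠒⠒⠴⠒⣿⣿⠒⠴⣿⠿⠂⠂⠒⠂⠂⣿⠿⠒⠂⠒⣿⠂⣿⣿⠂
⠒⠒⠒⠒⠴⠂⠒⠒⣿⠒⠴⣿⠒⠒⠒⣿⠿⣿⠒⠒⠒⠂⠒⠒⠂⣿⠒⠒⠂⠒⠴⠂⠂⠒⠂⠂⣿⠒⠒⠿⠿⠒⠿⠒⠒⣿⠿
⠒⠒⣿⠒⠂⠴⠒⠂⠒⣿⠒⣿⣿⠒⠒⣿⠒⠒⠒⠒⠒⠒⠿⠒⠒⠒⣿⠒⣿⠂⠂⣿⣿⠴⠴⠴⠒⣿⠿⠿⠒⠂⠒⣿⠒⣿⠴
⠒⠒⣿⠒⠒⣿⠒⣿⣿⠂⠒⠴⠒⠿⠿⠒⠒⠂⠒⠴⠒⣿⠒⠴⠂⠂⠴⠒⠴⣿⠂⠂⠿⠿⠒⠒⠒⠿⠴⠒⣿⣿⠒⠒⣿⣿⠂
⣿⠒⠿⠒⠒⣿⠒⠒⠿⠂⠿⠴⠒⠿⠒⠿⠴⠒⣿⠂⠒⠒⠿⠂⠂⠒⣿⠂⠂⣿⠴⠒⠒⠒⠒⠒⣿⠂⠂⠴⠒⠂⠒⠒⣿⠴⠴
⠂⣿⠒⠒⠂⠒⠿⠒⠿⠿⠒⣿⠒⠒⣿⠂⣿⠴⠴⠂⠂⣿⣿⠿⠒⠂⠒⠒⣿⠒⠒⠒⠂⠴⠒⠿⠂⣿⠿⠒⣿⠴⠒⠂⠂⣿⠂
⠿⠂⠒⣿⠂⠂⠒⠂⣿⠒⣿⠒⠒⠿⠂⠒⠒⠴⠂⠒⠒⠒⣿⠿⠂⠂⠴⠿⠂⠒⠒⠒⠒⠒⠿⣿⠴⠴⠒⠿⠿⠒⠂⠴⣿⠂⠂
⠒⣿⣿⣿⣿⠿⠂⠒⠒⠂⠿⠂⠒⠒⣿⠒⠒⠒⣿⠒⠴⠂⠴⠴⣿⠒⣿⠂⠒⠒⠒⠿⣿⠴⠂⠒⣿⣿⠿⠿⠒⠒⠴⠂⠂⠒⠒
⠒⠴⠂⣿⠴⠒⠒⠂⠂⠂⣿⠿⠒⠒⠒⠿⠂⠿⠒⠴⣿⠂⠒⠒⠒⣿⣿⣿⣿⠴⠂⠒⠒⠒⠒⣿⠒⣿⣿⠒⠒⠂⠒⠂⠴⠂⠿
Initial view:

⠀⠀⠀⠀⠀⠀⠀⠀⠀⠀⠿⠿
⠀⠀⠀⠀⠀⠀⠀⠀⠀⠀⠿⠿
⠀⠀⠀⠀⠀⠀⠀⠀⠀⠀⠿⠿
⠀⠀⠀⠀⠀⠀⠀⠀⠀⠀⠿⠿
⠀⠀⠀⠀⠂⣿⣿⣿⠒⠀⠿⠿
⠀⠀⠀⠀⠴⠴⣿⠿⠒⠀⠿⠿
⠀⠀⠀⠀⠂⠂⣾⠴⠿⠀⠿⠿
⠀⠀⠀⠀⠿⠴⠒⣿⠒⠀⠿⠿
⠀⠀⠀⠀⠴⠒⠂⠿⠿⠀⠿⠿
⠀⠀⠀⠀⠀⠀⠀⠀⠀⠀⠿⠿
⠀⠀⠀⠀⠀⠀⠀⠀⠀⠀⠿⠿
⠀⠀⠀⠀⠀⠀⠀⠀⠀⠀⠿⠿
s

⠀⠀⠀⠀⠀⠀⠀⠀⠀⠀⠿⠿
⠀⠀⠀⠀⠀⠀⠀⠀⠀⠀⠿⠿
⠀⠀⠀⠀⠀⠀⠀⠀⠀⠀⠿⠿
⠀⠀⠀⠀⠂⣿⣿⣿⠒⠀⠿⠿
⠀⠀⠀⠀⠴⠴⣿⠿⠒⠀⠿⠿
⠀⠀⠀⠀⠂⠂⠒⠴⠿⠀⠿⠿
⠀⠀⠀⠀⠿⠴⣾⣿⠒⠀⠿⠿
⠀⠀⠀⠀⠴⠒⠂⠿⠿⠀⠿⠿
⠀⠀⠀⠀⣿⣿⠂⠂⠒⠀⠿⠿
⠀⠀⠀⠀⠀⠀⠀⠀⠀⠀⠿⠿
⠀⠀⠀⠀⠀⠀⠀⠀⠀⠀⠿⠿
⠀⠀⠀⠀⠀⠀⠀⠀⠀⠀⠿⠿

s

⠀⠀⠀⠀⠀⠀⠀⠀⠀⠀⠿⠿
⠀⠀⠀⠀⠀⠀⠀⠀⠀⠀⠿⠿
⠀⠀⠀⠀⠂⣿⣿⣿⠒⠀⠿⠿
⠀⠀⠀⠀⠴⠴⣿⠿⠒⠀⠿⠿
⠀⠀⠀⠀⠂⠂⠒⠴⠿⠀⠿⠿
⠀⠀⠀⠀⠿⠴⠒⣿⠒⠀⠿⠿
⠀⠀⠀⠀⠴⠒⣾⠿⠿⠀⠿⠿
⠀⠀⠀⠀⣿⣿⠂⠂⠒⠀⠿⠿
⠀⠀⠀⠀⣿⠒⣿⠿⠿⠀⠿⠿
⠀⠀⠀⠀⠀⠀⠀⠀⠀⠀⠿⠿
⠀⠀⠀⠀⠀⠀⠀⠀⠀⠀⠿⠿
⠀⠀⠀⠀⠀⠀⠀⠀⠀⠀⠿⠿

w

⠀⠀⠀⠀⠀⠀⠀⠀⠀⠀⠀⠿
⠀⠀⠀⠀⠀⠀⠀⠀⠀⠀⠀⠿
⠀⠀⠀⠀⠀⠂⣿⣿⣿⠒⠀⠿
⠀⠀⠀⠀⠀⠴⠴⣿⠿⠒⠀⠿
⠀⠀⠀⠀⣿⠂⠂⠒⠴⠿⠀⠿
⠀⠀⠀⠀⠂⠿⠴⠒⣿⠒⠀⠿
⠀⠀⠀⠀⠴⠴⣾⠂⠿⠿⠀⠿
⠀⠀⠀⠀⣿⣿⣿⠂⠂⠒⠀⠿
⠀⠀⠀⠀⠒⣿⠒⣿⠿⠿⠀⠿
⠀⠀⠀⠀⠀⠀⠀⠀⠀⠀⠀⠿
⠀⠀⠀⠀⠀⠀⠀⠀⠀⠀⠀⠿
⠀⠀⠀⠀⠀⠀⠀⠀⠀⠀⠀⠿

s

⠀⠀⠀⠀⠀⠀⠀⠀⠀⠀⠀⠿
⠀⠀⠀⠀⠀⠂⣿⣿⣿⠒⠀⠿
⠀⠀⠀⠀⠀⠴⠴⣿⠿⠒⠀⠿
⠀⠀⠀⠀⣿⠂⠂⠒⠴⠿⠀⠿
⠀⠀⠀⠀⠂⠿⠴⠒⣿⠒⠀⠿
⠀⠀⠀⠀⠴⠴⠒⠂⠿⠿⠀⠿
⠀⠀⠀⠀⣿⣿⣾⠂⠂⠒⠀⠿
⠀⠀⠀⠀⠒⣿⠒⣿⠿⠿⠀⠿
⠀⠀⠀⠀⣿⠒⣿⠿⠒⠀⠀⠿
⠀⠀⠀⠀⠀⠀⠀⠀⠀⠀⠀⠿
⠀⠀⠀⠀⠀⠀⠀⠀⠀⠀⠀⠿
⠀⠀⠀⠀⠀⠀⠀⠀⠀⠀⠀⠿

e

⠀⠀⠀⠀⠀⠀⠀⠀⠀⠀⠿⠿
⠀⠀⠀⠀⠂⣿⣿⣿⠒⠀⠿⠿
⠀⠀⠀⠀⠴⠴⣿⠿⠒⠀⠿⠿
⠀⠀⠀⣿⠂⠂⠒⠴⠿⠀⠿⠿
⠀⠀⠀⠂⠿⠴⠒⣿⠒⠀⠿⠿
⠀⠀⠀⠴⠴⠒⠂⠿⠿⠀⠿⠿
⠀⠀⠀⣿⣿⣿⣾⠂⠒⠀⠿⠿
⠀⠀⠀⠒⣿⠒⣿⠿⠿⠀⠿⠿
⠀⠀⠀⣿⠒⣿⠿⠒⠿⠀⠿⠿
⠀⠀⠀⠀⠀⠀⠀⠀⠀⠀⠿⠿
⠀⠀⠀⠀⠀⠀⠀⠀⠀⠀⠿⠿
⠀⠀⠀⠀⠀⠀⠀⠀⠀⠀⠿⠿

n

⠀⠀⠀⠀⠀⠀⠀⠀⠀⠀⠿⠿
⠀⠀⠀⠀⠀⠀⠀⠀⠀⠀⠿⠿
⠀⠀⠀⠀⠂⣿⣿⣿⠒⠀⠿⠿
⠀⠀⠀⠀⠴⠴⣿⠿⠒⠀⠿⠿
⠀⠀⠀⣿⠂⠂⠒⠴⠿⠀⠿⠿
⠀⠀⠀⠂⠿⠴⠒⣿⠒⠀⠿⠿
⠀⠀⠀⠴⠴⠒⣾⠿⠿⠀⠿⠿
⠀⠀⠀⣿⣿⣿⠂⠂⠒⠀⠿⠿
⠀⠀⠀⠒⣿⠒⣿⠿⠿⠀⠿⠿
⠀⠀⠀⣿⠒⣿⠿⠒⠿⠀⠿⠿
⠀⠀⠀⠀⠀⠀⠀⠀⠀⠀⠿⠿
⠀⠀⠀⠀⠀⠀⠀⠀⠀⠀⠿⠿

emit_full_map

⠀⠂⣿⣿⣿⠒
⠀⠴⠴⣿⠿⠒
⣿⠂⠂⠒⠴⠿
⠂⠿⠴⠒⣿⠒
⠴⠴⠒⣾⠿⠿
⣿⣿⣿⠂⠂⠒
⠒⣿⠒⣿⠿⠿
⣿⠒⣿⠿⠒⠿

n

⠀⠀⠀⠀⠀⠀⠀⠀⠀⠀⠿⠿
⠀⠀⠀⠀⠀⠀⠀⠀⠀⠀⠿⠿
⠀⠀⠀⠀⠀⠀⠀⠀⠀⠀⠿⠿
⠀⠀⠀⠀⠂⣿⣿⣿⠒⠀⠿⠿
⠀⠀⠀⠀⠴⠴⣿⠿⠒⠀⠿⠿
⠀⠀⠀⣿⠂⠂⠒⠴⠿⠀⠿⠿
⠀⠀⠀⠂⠿⠴⣾⣿⠒⠀⠿⠿
⠀⠀⠀⠴⠴⠒⠂⠿⠿⠀⠿⠿
⠀⠀⠀⣿⣿⣿⠂⠂⠒⠀⠿⠿
⠀⠀⠀⠒⣿⠒⣿⠿⠿⠀⠿⠿
⠀⠀⠀⣿⠒⣿⠿⠒⠿⠀⠿⠿
⠀⠀⠀⠀⠀⠀⠀⠀⠀⠀⠿⠿

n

⠀⠀⠀⠀⠀⠀⠀⠀⠀⠀⠿⠿
⠀⠀⠀⠀⠀⠀⠀⠀⠀⠀⠿⠿
⠀⠀⠀⠀⠀⠀⠀⠀⠀⠀⠿⠿
⠀⠀⠀⠀⠀⠀⠀⠀⠀⠀⠿⠿
⠀⠀⠀⠀⠂⣿⣿⣿⠒⠀⠿⠿
⠀⠀⠀⠀⠴⠴⣿⠿⠒⠀⠿⠿
⠀⠀⠀⣿⠂⠂⣾⠴⠿⠀⠿⠿
⠀⠀⠀⠂⠿⠴⠒⣿⠒⠀⠿⠿
⠀⠀⠀⠴⠴⠒⠂⠿⠿⠀⠿⠿
⠀⠀⠀⣿⣿⣿⠂⠂⠒⠀⠿⠿
⠀⠀⠀⠒⣿⠒⣿⠿⠿⠀⠿⠿
⠀⠀⠀⣿⠒⣿⠿⠒⠿⠀⠿⠿

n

⠀⠀⠀⠀⠀⠀⠀⠀⠀⠀⠿⠿
⠀⠀⠀⠀⠀⠀⠀⠀⠀⠀⠿⠿
⠀⠀⠀⠀⠀⠀⠀⠀⠀⠀⠿⠿
⠀⠀⠀⠀⠀⠀⠀⠀⠀⠀⠿⠿
⠀⠀⠀⠀⠴⠒⣿⠂⠂⠀⠿⠿
⠀⠀⠀⠀⠂⣿⣿⣿⠒⠀⠿⠿
⠀⠀⠀⠀⠴⠴⣾⠿⠒⠀⠿⠿
⠀⠀⠀⣿⠂⠂⠒⠴⠿⠀⠿⠿
⠀⠀⠀⠂⠿⠴⠒⣿⠒⠀⠿⠿
⠀⠀⠀⠴⠴⠒⠂⠿⠿⠀⠿⠿
⠀⠀⠀⣿⣿⣿⠂⠂⠒⠀⠿⠿
⠀⠀⠀⠒⣿⠒⣿⠿⠿⠀⠿⠿

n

⠀⠀⠀⠀⠀⠀⠀⠀⠀⠀⠿⠿
⠀⠀⠀⠀⠀⠀⠀⠀⠀⠀⠿⠿
⠀⠀⠀⠀⠀⠀⠀⠀⠀⠀⠿⠿
⠀⠀⠀⠀⠀⠀⠀⠀⠀⠀⠿⠿
⠀⠀⠀⠀⠒⠒⠒⠿⠂⠀⠿⠿
⠀⠀⠀⠀⠴⠒⣿⠂⠂⠀⠿⠿
⠀⠀⠀⠀⠂⣿⣾⣿⠒⠀⠿⠿
⠀⠀⠀⠀⠴⠴⣿⠿⠒⠀⠿⠿
⠀⠀⠀⣿⠂⠂⠒⠴⠿⠀⠿⠿
⠀⠀⠀⠂⠿⠴⠒⣿⠒⠀⠿⠿
⠀⠀⠀⠴⠴⠒⠂⠿⠿⠀⠿⠿
⠀⠀⠀⣿⣿⣿⠂⠂⠒⠀⠿⠿

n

⠀⠀⠀⠀⠀⠀⠀⠀⠀⠀⠿⠿
⠀⠀⠀⠀⠀⠀⠀⠀⠀⠀⠿⠿
⠀⠀⠀⠀⠀⠀⠀⠀⠀⠀⠿⠿
⠀⠀⠀⠀⠀⠀⠀⠀⠀⠀⠿⠿
⠀⠀⠀⠀⠒⠿⠂⠒⠂⠀⠿⠿
⠀⠀⠀⠀⠒⠒⠒⠿⠂⠀⠿⠿
⠀⠀⠀⠀⠴⠒⣾⠂⠂⠀⠿⠿
⠀⠀⠀⠀⠂⣿⣿⣿⠒⠀⠿⠿
⠀⠀⠀⠀⠴⠴⣿⠿⠒⠀⠿⠿
⠀⠀⠀⣿⠂⠂⠒⠴⠿⠀⠿⠿
⠀⠀⠀⠂⠿⠴⠒⣿⠒⠀⠿⠿
⠀⠀⠀⠴⠴⠒⠂⠿⠿⠀⠿⠿

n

⠀⠀⠀⠀⠀⠀⠀⠀⠀⠀⠿⠿
⠀⠀⠀⠀⠀⠀⠀⠀⠀⠀⠿⠿
⠀⠀⠀⠀⠀⠀⠀⠀⠀⠀⠿⠿
⠀⠀⠀⠀⠀⠀⠀⠀⠀⠀⠿⠿
⠀⠀⠀⠀⠴⠂⠒⠿⠴⠀⠿⠿
⠀⠀⠀⠀⠒⠿⠂⠒⠂⠀⠿⠿
⠀⠀⠀⠀⠒⠒⣾⠿⠂⠀⠿⠿
⠀⠀⠀⠀⠴⠒⣿⠂⠂⠀⠿⠿
⠀⠀⠀⠀⠂⣿⣿⣿⠒⠀⠿⠿
⠀⠀⠀⠀⠴⠴⣿⠿⠒⠀⠿⠿
⠀⠀⠀⣿⠂⠂⠒⠴⠿⠀⠿⠿
⠀⠀⠀⠂⠿⠴⠒⣿⠒⠀⠿⠿

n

⠀⠀⠀⠀⠀⠀⠀⠀⠀⠀⠿⠿
⠀⠀⠀⠀⠀⠀⠀⠀⠀⠀⠿⠿
⠀⠀⠀⠀⠀⠀⠀⠀⠀⠀⠿⠿
⠀⠀⠀⠀⠀⠀⠀⠀⠀⠀⠿⠿
⠀⠀⠀⠀⠴⠂⠂⠒⠒⠀⠿⠿
⠀⠀⠀⠀⠴⠂⠒⠿⠴⠀⠿⠿
⠀⠀⠀⠀⠒⠿⣾⠒⠂⠀⠿⠿
⠀⠀⠀⠀⠒⠒⠒⠿⠂⠀⠿⠿
⠀⠀⠀⠀⠴⠒⣿⠂⠂⠀⠿⠿
⠀⠀⠀⠀⠂⣿⣿⣿⠒⠀⠿⠿
⠀⠀⠀⠀⠴⠴⣿⠿⠒⠀⠿⠿
⠀⠀⠀⣿⠂⠂⠒⠴⠿⠀⠿⠿

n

⠿⠿⠿⠿⠿⠿⠿⠿⠿⠿⠿⠿
⠀⠀⠀⠀⠀⠀⠀⠀⠀⠀⠿⠿
⠀⠀⠀⠀⠀⠀⠀⠀⠀⠀⠿⠿
⠀⠀⠀⠀⠀⠀⠀⠀⠀⠀⠿⠿
⠀⠀⠀⠀⠒⠂⠂⣿⣿⠀⠿⠿
⠀⠀⠀⠀⠴⠂⠂⠒⠒⠀⠿⠿
⠀⠀⠀⠀⠴⠂⣾⠿⠴⠀⠿⠿
⠀⠀⠀⠀⠒⠿⠂⠒⠂⠀⠿⠿
⠀⠀⠀⠀⠒⠒⠒⠿⠂⠀⠿⠿
⠀⠀⠀⠀⠴⠒⣿⠂⠂⠀⠿⠿
⠀⠀⠀⠀⠂⣿⣿⣿⠒⠀⠿⠿
⠀⠀⠀⠀⠴⠴⣿⠿⠒⠀⠿⠿

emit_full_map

⠀⠒⠂⠂⣿⣿
⠀⠴⠂⠂⠒⠒
⠀⠴⠂⣾⠿⠴
⠀⠒⠿⠂⠒⠂
⠀⠒⠒⠒⠿⠂
⠀⠴⠒⣿⠂⠂
⠀⠂⣿⣿⣿⠒
⠀⠴⠴⣿⠿⠒
⣿⠂⠂⠒⠴⠿
⠂⠿⠴⠒⣿⠒
⠴⠴⠒⠂⠿⠿
⣿⣿⣿⠂⠂⠒
⠒⣿⠒⣿⠿⠿
⣿⠒⣿⠿⠒⠿

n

⠿⠿⠿⠿⠿⠿⠿⠿⠿⠿⠿⠿
⠿⠿⠿⠿⠿⠿⠿⠿⠿⠿⠿⠿
⠀⠀⠀⠀⠀⠀⠀⠀⠀⠀⠿⠿
⠀⠀⠀⠀⠀⠀⠀⠀⠀⠀⠿⠿
⠀⠀⠀⠀⠂⠒⠒⠴⠒⠀⠿⠿
⠀⠀⠀⠀⠒⠂⠂⣿⣿⠀⠿⠿
⠀⠀⠀⠀⠴⠂⣾⠒⠒⠀⠿⠿
⠀⠀⠀⠀⠴⠂⠒⠿⠴⠀⠿⠿
⠀⠀⠀⠀⠒⠿⠂⠒⠂⠀⠿⠿
⠀⠀⠀⠀⠒⠒⠒⠿⠂⠀⠿⠿
⠀⠀⠀⠀⠴⠒⣿⠂⠂⠀⠿⠿
⠀⠀⠀⠀⠂⣿⣿⣿⠒⠀⠿⠿

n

⠿⠿⠿⠿⠿⠿⠿⠿⠿⠿⠿⠿
⠿⠿⠿⠿⠿⠿⠿⠿⠿⠿⠿⠿
⠿⠿⠿⠿⠿⠿⠿⠿⠿⠿⠿⠿
⠀⠀⠀⠀⠀⠀⠀⠀⠀⠀⠿⠿
⠀⠀⠀⠀⠒⠴⠒⣿⣿⠀⠿⠿
⠀⠀⠀⠀⠂⠒⠒⠴⠒⠀⠿⠿
⠀⠀⠀⠀⠒⠂⣾⣿⣿⠀⠿⠿
⠀⠀⠀⠀⠴⠂⠂⠒⠒⠀⠿⠿
⠀⠀⠀⠀⠴⠂⠒⠿⠴⠀⠿⠿
⠀⠀⠀⠀⠒⠿⠂⠒⠂⠀⠿⠿
⠀⠀⠀⠀⠒⠒⠒⠿⠂⠀⠿⠿
⠀⠀⠀⠀⠴⠒⣿⠂⠂⠀⠿⠿

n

⠿⠿⠿⠿⠿⠿⠿⠿⠿⠿⠿⠿
⠿⠿⠿⠿⠿⠿⠿⠿⠿⠿⠿⠿
⠿⠿⠿⠿⠿⠿⠿⠿⠿⠿⠿⠿
⠿⠿⠿⠿⠿⠿⠿⠿⠿⠿⠿⠿
⠀⠀⠀⠀⠒⠴⠴⠒⠴⠀⠿⠿
⠀⠀⠀⠀⠒⠴⠒⣿⣿⠀⠿⠿
⠀⠀⠀⠀⠂⠒⣾⠴⠒⠀⠿⠿
⠀⠀⠀⠀⠒⠂⠂⣿⣿⠀⠿⠿
⠀⠀⠀⠀⠴⠂⠂⠒⠒⠀⠿⠿
⠀⠀⠀⠀⠴⠂⠒⠿⠴⠀⠿⠿
⠀⠀⠀⠀⠒⠿⠂⠒⠂⠀⠿⠿
⠀⠀⠀⠀⠒⠒⠒⠿⠂⠀⠿⠿

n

⠿⠿⠿⠿⠿⠿⠿⠿⠿⠿⠿⠿
⠿⠿⠿⠿⠿⠿⠿⠿⠿⠿⠿⠿
⠿⠿⠿⠿⠿⠿⠿⠿⠿⠿⠿⠿
⠿⠿⠿⠿⠿⠿⠿⠿⠿⠿⠿⠿
⠿⠿⠿⠿⠿⠿⠿⠿⠿⠿⠿⠿
⠀⠀⠀⠀⠒⠴⠴⠒⠴⠀⠿⠿
⠀⠀⠀⠀⠒⠴⣾⣿⣿⠀⠿⠿
⠀⠀⠀⠀⠂⠒⠒⠴⠒⠀⠿⠿
⠀⠀⠀⠀⠒⠂⠂⣿⣿⠀⠿⠿
⠀⠀⠀⠀⠴⠂⠂⠒⠒⠀⠿⠿
⠀⠀⠀⠀⠴⠂⠒⠿⠴⠀⠿⠿
⠀⠀⠀⠀⠒⠿⠂⠒⠂⠀⠿⠿

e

⠿⠿⠿⠿⠿⠿⠿⠿⠿⠿⠿⠿
⠿⠿⠿⠿⠿⠿⠿⠿⠿⠿⠿⠿
⠿⠿⠿⠿⠿⠿⠿⠿⠿⠿⠿⠿
⠿⠿⠿⠿⠿⠿⠿⠿⠿⠿⠿⠿
⠿⠿⠿⠿⠿⠿⠿⠿⠿⠿⠿⠿
⠀⠀⠀⠒⠴⠴⠒⠴⠂⠿⠿⠿
⠀⠀⠀⠒⠴⠒⣾⣿⠒⠿⠿⠿
⠀⠀⠀⠂⠒⠒⠴⠒⣿⠿⠿⠿
⠀⠀⠀⠒⠂⠂⣿⣿⠿⠿⠿⠿
⠀⠀⠀⠴⠂⠂⠒⠒⠀⠿⠿⠿
⠀⠀⠀⠴⠂⠒⠿⠴⠀⠿⠿⠿
⠀⠀⠀⠒⠿⠂⠒⠂⠀⠿⠿⠿

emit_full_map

⠀⠒⠴⠴⠒⠴⠂
⠀⠒⠴⠒⣾⣿⠒
⠀⠂⠒⠒⠴⠒⣿
⠀⠒⠂⠂⣿⣿⠿
⠀⠴⠂⠂⠒⠒⠀
⠀⠴⠂⠒⠿⠴⠀
⠀⠒⠿⠂⠒⠂⠀
⠀⠒⠒⠒⠿⠂⠀
⠀⠴⠒⣿⠂⠂⠀
⠀⠂⣿⣿⣿⠒⠀
⠀⠴⠴⣿⠿⠒⠀
⣿⠂⠂⠒⠴⠿⠀
⠂⠿⠴⠒⣿⠒⠀
⠴⠴⠒⠂⠿⠿⠀
⣿⣿⣿⠂⠂⠒⠀
⠒⣿⠒⣿⠿⠿⠀
⣿⠒⣿⠿⠒⠿⠀

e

⠿⠿⠿⠿⠿⠿⠿⠿⠿⠿⠿⠿
⠿⠿⠿⠿⠿⠿⠿⠿⠿⠿⠿⠿
⠿⠿⠿⠿⠿⠿⠿⠿⠿⠿⠿⠿
⠿⠿⠿⠿⠿⠿⠿⠿⠿⠿⠿⠿
⠿⠿⠿⠿⠿⠿⠿⠿⠿⠿⠿⠿
⠀⠀⠒⠴⠴⠒⠴⠂⠿⠿⠿⠿
⠀⠀⠒⠴⠒⣿⣾⠒⠿⠿⠿⠿
⠀⠀⠂⠒⠒⠴⠒⣿⠿⠿⠿⠿
⠀⠀⠒⠂⠂⣿⣿⠿⠿⠿⠿⠿
⠀⠀⠴⠂⠂⠒⠒⠀⠿⠿⠿⠿
⠀⠀⠴⠂⠒⠿⠴⠀⠿⠿⠿⠿
⠀⠀⠒⠿⠂⠒⠂⠀⠿⠿⠿⠿

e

⠿⠿⠿⠿⠿⠿⠿⠿⠿⠿⠿⠿
⠿⠿⠿⠿⠿⠿⠿⠿⠿⠿⠿⠿
⠿⠿⠿⠿⠿⠿⠿⠿⠿⠿⠿⠿
⠿⠿⠿⠿⠿⠿⠿⠿⠿⠿⠿⠿
⠿⠿⠿⠿⠿⠿⠿⠿⠿⠿⠿⠿
⠀⠒⠴⠴⠒⠴⠂⠿⠿⠿⠿⠿
⠀⠒⠴⠒⣿⣿⣾⠿⠿⠿⠿⠿
⠀⠂⠒⠒⠴⠒⣿⠿⠿⠿⠿⠿
⠀⠒⠂⠂⣿⣿⠿⠿⠿⠿⠿⠿
⠀⠴⠂⠂⠒⠒⠀⠿⠿⠿⠿⠿
⠀⠴⠂⠒⠿⠴⠀⠿⠿⠿⠿⠿
⠀⠒⠿⠂⠒⠂⠀⠿⠿⠿⠿⠿

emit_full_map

⠀⠒⠴⠴⠒⠴⠂
⠀⠒⠴⠒⣿⣿⣾
⠀⠂⠒⠒⠴⠒⣿
⠀⠒⠂⠂⣿⣿⠿
⠀⠴⠂⠂⠒⠒⠀
⠀⠴⠂⠒⠿⠴⠀
⠀⠒⠿⠂⠒⠂⠀
⠀⠒⠒⠒⠿⠂⠀
⠀⠴⠒⣿⠂⠂⠀
⠀⠂⣿⣿⣿⠒⠀
⠀⠴⠴⣿⠿⠒⠀
⣿⠂⠂⠒⠴⠿⠀
⠂⠿⠴⠒⣿⠒⠀
⠴⠴⠒⠂⠿⠿⠀
⣿⣿⣿⠂⠂⠒⠀
⠒⣿⠒⣿⠿⠿⠀
⣿⠒⣿⠿⠒⠿⠀


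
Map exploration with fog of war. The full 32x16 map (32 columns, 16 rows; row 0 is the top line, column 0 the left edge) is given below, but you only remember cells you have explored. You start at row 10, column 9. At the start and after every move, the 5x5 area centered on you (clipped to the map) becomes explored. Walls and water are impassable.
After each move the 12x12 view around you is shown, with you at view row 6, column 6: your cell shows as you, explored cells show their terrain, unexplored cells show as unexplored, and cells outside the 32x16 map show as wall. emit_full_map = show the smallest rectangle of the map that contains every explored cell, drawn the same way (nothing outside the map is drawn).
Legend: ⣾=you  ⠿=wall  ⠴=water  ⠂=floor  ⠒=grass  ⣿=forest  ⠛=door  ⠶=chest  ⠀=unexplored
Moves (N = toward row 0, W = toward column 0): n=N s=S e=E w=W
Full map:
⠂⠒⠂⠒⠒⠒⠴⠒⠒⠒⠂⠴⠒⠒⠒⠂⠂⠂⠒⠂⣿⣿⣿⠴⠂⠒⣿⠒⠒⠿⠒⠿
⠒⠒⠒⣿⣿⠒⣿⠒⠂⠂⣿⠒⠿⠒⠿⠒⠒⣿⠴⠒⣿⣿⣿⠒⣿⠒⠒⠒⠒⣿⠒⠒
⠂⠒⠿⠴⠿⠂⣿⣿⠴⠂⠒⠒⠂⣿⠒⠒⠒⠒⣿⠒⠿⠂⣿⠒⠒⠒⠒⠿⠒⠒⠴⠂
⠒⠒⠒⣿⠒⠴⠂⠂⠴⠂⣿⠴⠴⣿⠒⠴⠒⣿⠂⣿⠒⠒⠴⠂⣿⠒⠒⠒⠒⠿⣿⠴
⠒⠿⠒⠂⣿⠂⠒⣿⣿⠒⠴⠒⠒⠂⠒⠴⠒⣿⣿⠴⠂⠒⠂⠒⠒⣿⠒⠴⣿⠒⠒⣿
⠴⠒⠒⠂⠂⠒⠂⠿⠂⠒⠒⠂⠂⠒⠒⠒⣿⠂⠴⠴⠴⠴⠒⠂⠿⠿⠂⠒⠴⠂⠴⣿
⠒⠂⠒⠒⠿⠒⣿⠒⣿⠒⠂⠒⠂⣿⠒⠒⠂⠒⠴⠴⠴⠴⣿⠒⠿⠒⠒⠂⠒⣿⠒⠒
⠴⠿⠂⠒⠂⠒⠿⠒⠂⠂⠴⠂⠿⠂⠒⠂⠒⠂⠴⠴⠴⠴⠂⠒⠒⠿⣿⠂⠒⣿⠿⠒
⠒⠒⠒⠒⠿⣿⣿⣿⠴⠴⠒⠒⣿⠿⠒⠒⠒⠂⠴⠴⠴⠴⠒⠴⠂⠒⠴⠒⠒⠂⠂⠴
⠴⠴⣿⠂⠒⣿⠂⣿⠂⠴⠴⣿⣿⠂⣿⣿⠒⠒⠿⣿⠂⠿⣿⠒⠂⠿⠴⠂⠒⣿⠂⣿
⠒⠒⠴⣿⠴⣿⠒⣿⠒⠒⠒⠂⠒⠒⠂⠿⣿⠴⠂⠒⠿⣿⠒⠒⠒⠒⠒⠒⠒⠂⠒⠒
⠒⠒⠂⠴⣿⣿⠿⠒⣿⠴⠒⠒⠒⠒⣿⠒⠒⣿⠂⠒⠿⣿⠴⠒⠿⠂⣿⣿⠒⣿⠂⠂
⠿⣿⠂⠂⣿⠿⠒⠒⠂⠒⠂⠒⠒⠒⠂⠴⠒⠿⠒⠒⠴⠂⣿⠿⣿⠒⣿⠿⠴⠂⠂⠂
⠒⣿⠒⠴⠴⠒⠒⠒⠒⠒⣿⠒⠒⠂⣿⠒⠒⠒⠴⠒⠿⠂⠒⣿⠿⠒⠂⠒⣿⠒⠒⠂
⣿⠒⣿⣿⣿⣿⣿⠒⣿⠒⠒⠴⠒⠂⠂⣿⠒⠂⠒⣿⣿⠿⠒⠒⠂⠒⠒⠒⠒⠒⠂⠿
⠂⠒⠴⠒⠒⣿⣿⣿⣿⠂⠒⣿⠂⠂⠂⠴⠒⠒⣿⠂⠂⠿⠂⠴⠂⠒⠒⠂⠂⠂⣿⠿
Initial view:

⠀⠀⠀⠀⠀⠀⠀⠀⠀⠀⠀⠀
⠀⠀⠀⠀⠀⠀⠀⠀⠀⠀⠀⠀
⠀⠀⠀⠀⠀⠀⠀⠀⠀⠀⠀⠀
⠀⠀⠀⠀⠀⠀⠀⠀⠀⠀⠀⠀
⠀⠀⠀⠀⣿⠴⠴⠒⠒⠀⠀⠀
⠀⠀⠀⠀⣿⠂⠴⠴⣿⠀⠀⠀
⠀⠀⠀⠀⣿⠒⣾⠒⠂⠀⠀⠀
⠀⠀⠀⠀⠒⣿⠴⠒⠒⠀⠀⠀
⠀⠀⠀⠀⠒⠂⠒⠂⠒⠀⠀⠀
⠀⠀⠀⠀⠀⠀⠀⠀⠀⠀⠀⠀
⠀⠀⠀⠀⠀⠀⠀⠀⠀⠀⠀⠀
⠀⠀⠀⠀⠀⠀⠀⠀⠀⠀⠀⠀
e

⠀⠀⠀⠀⠀⠀⠀⠀⠀⠀⠀⠀
⠀⠀⠀⠀⠀⠀⠀⠀⠀⠀⠀⠀
⠀⠀⠀⠀⠀⠀⠀⠀⠀⠀⠀⠀
⠀⠀⠀⠀⠀⠀⠀⠀⠀⠀⠀⠀
⠀⠀⠀⣿⠴⠴⠒⠒⣿⠀⠀⠀
⠀⠀⠀⣿⠂⠴⠴⣿⣿⠀⠀⠀
⠀⠀⠀⣿⠒⠒⣾⠂⠒⠀⠀⠀
⠀⠀⠀⠒⣿⠴⠒⠒⠒⠀⠀⠀
⠀⠀⠀⠒⠂⠒⠂⠒⠒⠀⠀⠀
⠀⠀⠀⠀⠀⠀⠀⠀⠀⠀⠀⠀
⠀⠀⠀⠀⠀⠀⠀⠀⠀⠀⠀⠀
⠀⠀⠀⠀⠀⠀⠀⠀⠀⠀⠀⠀

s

⠀⠀⠀⠀⠀⠀⠀⠀⠀⠀⠀⠀
⠀⠀⠀⠀⠀⠀⠀⠀⠀⠀⠀⠀
⠀⠀⠀⠀⠀⠀⠀⠀⠀⠀⠀⠀
⠀⠀⠀⣿⠴⠴⠒⠒⣿⠀⠀⠀
⠀⠀⠀⣿⠂⠴⠴⣿⣿⠀⠀⠀
⠀⠀⠀⣿⠒⠒⠒⠂⠒⠀⠀⠀
⠀⠀⠀⠒⣿⠴⣾⠒⠒⠀⠀⠀
⠀⠀⠀⠒⠂⠒⠂⠒⠒⠀⠀⠀
⠀⠀⠀⠀⠒⠒⣿⠒⠒⠀⠀⠀
⠀⠀⠀⠀⠀⠀⠀⠀⠀⠀⠀⠀
⠀⠀⠀⠀⠀⠀⠀⠀⠀⠀⠀⠀
⠿⠿⠿⠿⠿⠿⠿⠿⠿⠿⠿⠿

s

⠀⠀⠀⠀⠀⠀⠀⠀⠀⠀⠀⠀
⠀⠀⠀⠀⠀⠀⠀⠀⠀⠀⠀⠀
⠀⠀⠀⣿⠴⠴⠒⠒⣿⠀⠀⠀
⠀⠀⠀⣿⠂⠴⠴⣿⣿⠀⠀⠀
⠀⠀⠀⣿⠒⠒⠒⠂⠒⠀⠀⠀
⠀⠀⠀⠒⣿⠴⠒⠒⠒⠀⠀⠀
⠀⠀⠀⠒⠂⠒⣾⠒⠒⠀⠀⠀
⠀⠀⠀⠀⠒⠒⣿⠒⠒⠀⠀⠀
⠀⠀⠀⠀⣿⠒⠒⠴⠒⠀⠀⠀
⠀⠀⠀⠀⠀⠀⠀⠀⠀⠀⠀⠀
⠿⠿⠿⠿⠿⠿⠿⠿⠿⠿⠿⠿
⠿⠿⠿⠿⠿⠿⠿⠿⠿⠿⠿⠿

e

⠀⠀⠀⠀⠀⠀⠀⠀⠀⠀⠀⠀
⠀⠀⠀⠀⠀⠀⠀⠀⠀⠀⠀⠀
⠀⠀⣿⠴⠴⠒⠒⣿⠀⠀⠀⠀
⠀⠀⣿⠂⠴⠴⣿⣿⠀⠀⠀⠀
⠀⠀⣿⠒⠒⠒⠂⠒⠒⠀⠀⠀
⠀⠀⠒⣿⠴⠒⠒⠒⠒⠀⠀⠀
⠀⠀⠒⠂⠒⠂⣾⠒⠒⠀⠀⠀
⠀⠀⠀⠒⠒⣿⠒⠒⠂⠀⠀⠀
⠀⠀⠀⣿⠒⠒⠴⠒⠂⠀⠀⠀
⠀⠀⠀⠀⠀⠀⠀⠀⠀⠀⠀⠀
⠿⠿⠿⠿⠿⠿⠿⠿⠿⠿⠿⠿
⠿⠿⠿⠿⠿⠿⠿⠿⠿⠿⠿⠿

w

⠀⠀⠀⠀⠀⠀⠀⠀⠀⠀⠀⠀
⠀⠀⠀⠀⠀⠀⠀⠀⠀⠀⠀⠀
⠀⠀⠀⣿⠴⠴⠒⠒⣿⠀⠀⠀
⠀⠀⠀⣿⠂⠴⠴⣿⣿⠀⠀⠀
⠀⠀⠀⣿⠒⠒⠒⠂⠒⠒⠀⠀
⠀⠀⠀⠒⣿⠴⠒⠒⠒⠒⠀⠀
⠀⠀⠀⠒⠂⠒⣾⠒⠒⠒⠀⠀
⠀⠀⠀⠀⠒⠒⣿⠒⠒⠂⠀⠀
⠀⠀⠀⠀⣿⠒⠒⠴⠒⠂⠀⠀
⠀⠀⠀⠀⠀⠀⠀⠀⠀⠀⠀⠀
⠿⠿⠿⠿⠿⠿⠿⠿⠿⠿⠿⠿
⠿⠿⠿⠿⠿⠿⠿⠿⠿⠿⠿⠿

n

⠀⠀⠀⠀⠀⠀⠀⠀⠀⠀⠀⠀
⠀⠀⠀⠀⠀⠀⠀⠀⠀⠀⠀⠀
⠀⠀⠀⠀⠀⠀⠀⠀⠀⠀⠀⠀
⠀⠀⠀⣿⠴⠴⠒⠒⣿⠀⠀⠀
⠀⠀⠀⣿⠂⠴⠴⣿⣿⠀⠀⠀
⠀⠀⠀⣿⠒⠒⠒⠂⠒⠒⠀⠀
⠀⠀⠀⠒⣿⠴⣾⠒⠒⠒⠀⠀
⠀⠀⠀⠒⠂⠒⠂⠒⠒⠒⠀⠀
⠀⠀⠀⠀⠒⠒⣿⠒⠒⠂⠀⠀
⠀⠀⠀⠀⣿⠒⠒⠴⠒⠂⠀⠀
⠀⠀⠀⠀⠀⠀⠀⠀⠀⠀⠀⠀
⠿⠿⠿⠿⠿⠿⠿⠿⠿⠿⠿⠿

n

⠀⠀⠀⠀⠀⠀⠀⠀⠀⠀⠀⠀
⠀⠀⠀⠀⠀⠀⠀⠀⠀⠀⠀⠀
⠀⠀⠀⠀⠀⠀⠀⠀⠀⠀⠀⠀
⠀⠀⠀⠀⠀⠀⠀⠀⠀⠀⠀⠀
⠀⠀⠀⣿⠴⠴⠒⠒⣿⠀⠀⠀
⠀⠀⠀⣿⠂⠴⠴⣿⣿⠀⠀⠀
⠀⠀⠀⣿⠒⠒⣾⠂⠒⠒⠀⠀
⠀⠀⠀⠒⣿⠴⠒⠒⠒⠒⠀⠀
⠀⠀⠀⠒⠂⠒⠂⠒⠒⠒⠀⠀
⠀⠀⠀⠀⠒⠒⣿⠒⠒⠂⠀⠀
⠀⠀⠀⠀⣿⠒⠒⠴⠒⠂⠀⠀
⠀⠀⠀⠀⠀⠀⠀⠀⠀⠀⠀⠀

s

⠀⠀⠀⠀⠀⠀⠀⠀⠀⠀⠀⠀
⠀⠀⠀⠀⠀⠀⠀⠀⠀⠀⠀⠀
⠀⠀⠀⠀⠀⠀⠀⠀⠀⠀⠀⠀
⠀⠀⠀⣿⠴⠴⠒⠒⣿⠀⠀⠀
⠀⠀⠀⣿⠂⠴⠴⣿⣿⠀⠀⠀
⠀⠀⠀⣿⠒⠒⠒⠂⠒⠒⠀⠀
⠀⠀⠀⠒⣿⠴⣾⠒⠒⠒⠀⠀
⠀⠀⠀⠒⠂⠒⠂⠒⠒⠒⠀⠀
⠀⠀⠀⠀⠒⠒⣿⠒⠒⠂⠀⠀
⠀⠀⠀⠀⣿⠒⠒⠴⠒⠂⠀⠀
⠀⠀⠀⠀⠀⠀⠀⠀⠀⠀⠀⠀
⠿⠿⠿⠿⠿⠿⠿⠿⠿⠿⠿⠿

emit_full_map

⣿⠴⠴⠒⠒⣿⠀
⣿⠂⠴⠴⣿⣿⠀
⣿⠒⠒⠒⠂⠒⠒
⠒⣿⠴⣾⠒⠒⠒
⠒⠂⠒⠂⠒⠒⠒
⠀⠒⠒⣿⠒⠒⠂
⠀⣿⠒⠒⠴⠒⠂

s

⠀⠀⠀⠀⠀⠀⠀⠀⠀⠀⠀⠀
⠀⠀⠀⠀⠀⠀⠀⠀⠀⠀⠀⠀
⠀⠀⠀⣿⠴⠴⠒⠒⣿⠀⠀⠀
⠀⠀⠀⣿⠂⠴⠴⣿⣿⠀⠀⠀
⠀⠀⠀⣿⠒⠒⠒⠂⠒⠒⠀⠀
⠀⠀⠀⠒⣿⠴⠒⠒⠒⠒⠀⠀
⠀⠀⠀⠒⠂⠒⣾⠒⠒⠒⠀⠀
⠀⠀⠀⠀⠒⠒⣿⠒⠒⠂⠀⠀
⠀⠀⠀⠀⣿⠒⠒⠴⠒⠂⠀⠀
⠀⠀⠀⠀⠀⠀⠀⠀⠀⠀⠀⠀
⠿⠿⠿⠿⠿⠿⠿⠿⠿⠿⠿⠿
⠿⠿⠿⠿⠿⠿⠿⠿⠿⠿⠿⠿

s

⠀⠀⠀⠀⠀⠀⠀⠀⠀⠀⠀⠀
⠀⠀⠀⣿⠴⠴⠒⠒⣿⠀⠀⠀
⠀⠀⠀⣿⠂⠴⠴⣿⣿⠀⠀⠀
⠀⠀⠀⣿⠒⠒⠒⠂⠒⠒⠀⠀
⠀⠀⠀⠒⣿⠴⠒⠒⠒⠒⠀⠀
⠀⠀⠀⠒⠂⠒⠂⠒⠒⠒⠀⠀
⠀⠀⠀⠀⠒⠒⣾⠒⠒⠂⠀⠀
⠀⠀⠀⠀⣿⠒⠒⠴⠒⠂⠀⠀
⠀⠀⠀⠀⣿⠂⠒⣿⠂⠀⠀⠀
⠿⠿⠿⠿⠿⠿⠿⠿⠿⠿⠿⠿
⠿⠿⠿⠿⠿⠿⠿⠿⠿⠿⠿⠿
⠿⠿⠿⠿⠿⠿⠿⠿⠿⠿⠿⠿

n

⠀⠀⠀⠀⠀⠀⠀⠀⠀⠀⠀⠀
⠀⠀⠀⠀⠀⠀⠀⠀⠀⠀⠀⠀
⠀⠀⠀⣿⠴⠴⠒⠒⣿⠀⠀⠀
⠀⠀⠀⣿⠂⠴⠴⣿⣿⠀⠀⠀
⠀⠀⠀⣿⠒⠒⠒⠂⠒⠒⠀⠀
⠀⠀⠀⠒⣿⠴⠒⠒⠒⠒⠀⠀
⠀⠀⠀⠒⠂⠒⣾⠒⠒⠒⠀⠀
⠀⠀⠀⠀⠒⠒⣿⠒⠒⠂⠀⠀
⠀⠀⠀⠀⣿⠒⠒⠴⠒⠂⠀⠀
⠀⠀⠀⠀⣿⠂⠒⣿⠂⠀⠀⠀
⠿⠿⠿⠿⠿⠿⠿⠿⠿⠿⠿⠿
⠿⠿⠿⠿⠿⠿⠿⠿⠿⠿⠿⠿

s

⠀⠀⠀⠀⠀⠀⠀⠀⠀⠀⠀⠀
⠀⠀⠀⣿⠴⠴⠒⠒⣿⠀⠀⠀
⠀⠀⠀⣿⠂⠴⠴⣿⣿⠀⠀⠀
⠀⠀⠀⣿⠒⠒⠒⠂⠒⠒⠀⠀
⠀⠀⠀⠒⣿⠴⠒⠒⠒⠒⠀⠀
⠀⠀⠀⠒⠂⠒⠂⠒⠒⠒⠀⠀
⠀⠀⠀⠀⠒⠒⣾⠒⠒⠂⠀⠀
⠀⠀⠀⠀⣿⠒⠒⠴⠒⠂⠀⠀
⠀⠀⠀⠀⣿⠂⠒⣿⠂⠀⠀⠀
⠿⠿⠿⠿⠿⠿⠿⠿⠿⠿⠿⠿
⠿⠿⠿⠿⠿⠿⠿⠿⠿⠿⠿⠿
⠿⠿⠿⠿⠿⠿⠿⠿⠿⠿⠿⠿

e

⠀⠀⠀⠀⠀⠀⠀⠀⠀⠀⠀⠀
⠀⠀⣿⠴⠴⠒⠒⣿⠀⠀⠀⠀
⠀⠀⣿⠂⠴⠴⣿⣿⠀⠀⠀⠀
⠀⠀⣿⠒⠒⠒⠂⠒⠒⠀⠀⠀
⠀⠀⠒⣿⠴⠒⠒⠒⠒⠀⠀⠀
⠀⠀⠒⠂⠒⠂⠒⠒⠒⠀⠀⠀
⠀⠀⠀⠒⠒⣿⣾⠒⠂⠀⠀⠀
⠀⠀⠀⣿⠒⠒⠴⠒⠂⠀⠀⠀
⠀⠀⠀⣿⠂⠒⣿⠂⠂⠀⠀⠀
⠿⠿⠿⠿⠿⠿⠿⠿⠿⠿⠿⠿
⠿⠿⠿⠿⠿⠿⠿⠿⠿⠿⠿⠿
⠿⠿⠿⠿⠿⠿⠿⠿⠿⠿⠿⠿

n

⠀⠀⠀⠀⠀⠀⠀⠀⠀⠀⠀⠀
⠀⠀⠀⠀⠀⠀⠀⠀⠀⠀⠀⠀
⠀⠀⣿⠴⠴⠒⠒⣿⠀⠀⠀⠀
⠀⠀⣿⠂⠴⠴⣿⣿⠀⠀⠀⠀
⠀⠀⣿⠒⠒⠒⠂⠒⠒⠀⠀⠀
⠀⠀⠒⣿⠴⠒⠒⠒⠒⠀⠀⠀
⠀⠀⠒⠂⠒⠂⣾⠒⠒⠀⠀⠀
⠀⠀⠀⠒⠒⣿⠒⠒⠂⠀⠀⠀
⠀⠀⠀⣿⠒⠒⠴⠒⠂⠀⠀⠀
⠀⠀⠀⣿⠂⠒⣿⠂⠂⠀⠀⠀
⠿⠿⠿⠿⠿⠿⠿⠿⠿⠿⠿⠿
⠿⠿⠿⠿⠿⠿⠿⠿⠿⠿⠿⠿

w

⠀⠀⠀⠀⠀⠀⠀⠀⠀⠀⠀⠀
⠀⠀⠀⠀⠀⠀⠀⠀⠀⠀⠀⠀
⠀⠀⠀⣿⠴⠴⠒⠒⣿⠀⠀⠀
⠀⠀⠀⣿⠂⠴⠴⣿⣿⠀⠀⠀
⠀⠀⠀⣿⠒⠒⠒⠂⠒⠒⠀⠀
⠀⠀⠀⠒⣿⠴⠒⠒⠒⠒⠀⠀
⠀⠀⠀⠒⠂⠒⣾⠒⠒⠒⠀⠀
⠀⠀⠀⠀⠒⠒⣿⠒⠒⠂⠀⠀
⠀⠀⠀⠀⣿⠒⠒⠴⠒⠂⠀⠀
⠀⠀⠀⠀⣿⠂⠒⣿⠂⠂⠀⠀
⠿⠿⠿⠿⠿⠿⠿⠿⠿⠿⠿⠿
⠿⠿⠿⠿⠿⠿⠿⠿⠿⠿⠿⠿

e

⠀⠀⠀⠀⠀⠀⠀⠀⠀⠀⠀⠀
⠀⠀⠀⠀⠀⠀⠀⠀⠀⠀⠀⠀
⠀⠀⣿⠴⠴⠒⠒⣿⠀⠀⠀⠀
⠀⠀⣿⠂⠴⠴⣿⣿⠀⠀⠀⠀
⠀⠀⣿⠒⠒⠒⠂⠒⠒⠀⠀⠀
⠀⠀⠒⣿⠴⠒⠒⠒⠒⠀⠀⠀
⠀⠀⠒⠂⠒⠂⣾⠒⠒⠀⠀⠀
⠀⠀⠀⠒⠒⣿⠒⠒⠂⠀⠀⠀
⠀⠀⠀⣿⠒⠒⠴⠒⠂⠀⠀⠀
⠀⠀⠀⣿⠂⠒⣿⠂⠂⠀⠀⠀
⠿⠿⠿⠿⠿⠿⠿⠿⠿⠿⠿⠿
⠿⠿⠿⠿⠿⠿⠿⠿⠿⠿⠿⠿

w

⠀⠀⠀⠀⠀⠀⠀⠀⠀⠀⠀⠀
⠀⠀⠀⠀⠀⠀⠀⠀⠀⠀⠀⠀
⠀⠀⠀⣿⠴⠴⠒⠒⣿⠀⠀⠀
⠀⠀⠀⣿⠂⠴⠴⣿⣿⠀⠀⠀
⠀⠀⠀⣿⠒⠒⠒⠂⠒⠒⠀⠀
⠀⠀⠀⠒⣿⠴⠒⠒⠒⠒⠀⠀
⠀⠀⠀⠒⠂⠒⣾⠒⠒⠒⠀⠀
⠀⠀⠀⠀⠒⠒⣿⠒⠒⠂⠀⠀
⠀⠀⠀⠀⣿⠒⠒⠴⠒⠂⠀⠀
⠀⠀⠀⠀⣿⠂⠒⣿⠂⠂⠀⠀
⠿⠿⠿⠿⠿⠿⠿⠿⠿⠿⠿⠿
⠿⠿⠿⠿⠿⠿⠿⠿⠿⠿⠿⠿

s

⠀⠀⠀⠀⠀⠀⠀⠀⠀⠀⠀⠀
⠀⠀⠀⣿⠴⠴⠒⠒⣿⠀⠀⠀
⠀⠀⠀⣿⠂⠴⠴⣿⣿⠀⠀⠀
⠀⠀⠀⣿⠒⠒⠒⠂⠒⠒⠀⠀
⠀⠀⠀⠒⣿⠴⠒⠒⠒⠒⠀⠀
⠀⠀⠀⠒⠂⠒⠂⠒⠒⠒⠀⠀
⠀⠀⠀⠀⠒⠒⣾⠒⠒⠂⠀⠀
⠀⠀⠀⠀⣿⠒⠒⠴⠒⠂⠀⠀
⠀⠀⠀⠀⣿⠂⠒⣿⠂⠂⠀⠀
⠿⠿⠿⠿⠿⠿⠿⠿⠿⠿⠿⠿
⠿⠿⠿⠿⠿⠿⠿⠿⠿⠿⠿⠿
⠿⠿⠿⠿⠿⠿⠿⠿⠿⠿⠿⠿

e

⠀⠀⠀⠀⠀⠀⠀⠀⠀⠀⠀⠀
⠀⠀⣿⠴⠴⠒⠒⣿⠀⠀⠀⠀
⠀⠀⣿⠂⠴⠴⣿⣿⠀⠀⠀⠀
⠀⠀⣿⠒⠒⠒⠂⠒⠒⠀⠀⠀
⠀⠀⠒⣿⠴⠒⠒⠒⠒⠀⠀⠀
⠀⠀⠒⠂⠒⠂⠒⠒⠒⠀⠀⠀
⠀⠀⠀⠒⠒⣿⣾⠒⠂⠀⠀⠀
⠀⠀⠀⣿⠒⠒⠴⠒⠂⠀⠀⠀
⠀⠀⠀⣿⠂⠒⣿⠂⠂⠀⠀⠀
⠿⠿⠿⠿⠿⠿⠿⠿⠿⠿⠿⠿
⠿⠿⠿⠿⠿⠿⠿⠿⠿⠿⠿⠿
⠿⠿⠿⠿⠿⠿⠿⠿⠿⠿⠿⠿

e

⠀⠀⠀⠀⠀⠀⠀⠀⠀⠀⠀⠀
⠀⣿⠴⠴⠒⠒⣿⠀⠀⠀⠀⠀
⠀⣿⠂⠴⠴⣿⣿⠀⠀⠀⠀⠀
⠀⣿⠒⠒⠒⠂⠒⠒⠀⠀⠀⠀
⠀⠒⣿⠴⠒⠒⠒⠒⣿⠀⠀⠀
⠀⠒⠂⠒⠂⠒⠒⠒⠂⠀⠀⠀
⠀⠀⠒⠒⣿⠒⣾⠂⣿⠀⠀⠀
⠀⠀⣿⠒⠒⠴⠒⠂⠂⠀⠀⠀
⠀⠀⣿⠂⠒⣿⠂⠂⠂⠀⠀⠀
⠿⠿⠿⠿⠿⠿⠿⠿⠿⠿⠿⠿
⠿⠿⠿⠿⠿⠿⠿⠿⠿⠿⠿⠿
⠿⠿⠿⠿⠿⠿⠿⠿⠿⠿⠿⠿

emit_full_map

⣿⠴⠴⠒⠒⣿⠀⠀
⣿⠂⠴⠴⣿⣿⠀⠀
⣿⠒⠒⠒⠂⠒⠒⠀
⠒⣿⠴⠒⠒⠒⠒⣿
⠒⠂⠒⠂⠒⠒⠒⠂
⠀⠒⠒⣿⠒⣾⠂⣿
⠀⣿⠒⠒⠴⠒⠂⠂
⠀⣿⠂⠒⣿⠂⠂⠂

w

⠀⠀⠀⠀⠀⠀⠀⠀⠀⠀⠀⠀
⠀⠀⣿⠴⠴⠒⠒⣿⠀⠀⠀⠀
⠀⠀⣿⠂⠴⠴⣿⣿⠀⠀⠀⠀
⠀⠀⣿⠒⠒⠒⠂⠒⠒⠀⠀⠀
⠀⠀⠒⣿⠴⠒⠒⠒⠒⣿⠀⠀
⠀⠀⠒⠂⠒⠂⠒⠒⠒⠂⠀⠀
⠀⠀⠀⠒⠒⣿⣾⠒⠂⣿⠀⠀
⠀⠀⠀⣿⠒⠒⠴⠒⠂⠂⠀⠀
⠀⠀⠀⣿⠂⠒⣿⠂⠂⠂⠀⠀
⠿⠿⠿⠿⠿⠿⠿⠿⠿⠿⠿⠿
⠿⠿⠿⠿⠿⠿⠿⠿⠿⠿⠿⠿
⠿⠿⠿⠿⠿⠿⠿⠿⠿⠿⠿⠿

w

⠀⠀⠀⠀⠀⠀⠀⠀⠀⠀⠀⠀
⠀⠀⠀⣿⠴⠴⠒⠒⣿⠀⠀⠀
⠀⠀⠀⣿⠂⠴⠴⣿⣿⠀⠀⠀
⠀⠀⠀⣿⠒⠒⠒⠂⠒⠒⠀⠀
⠀⠀⠀⠒⣿⠴⠒⠒⠒⠒⣿⠀
⠀⠀⠀⠒⠂⠒⠂⠒⠒⠒⠂⠀
⠀⠀⠀⠀⠒⠒⣾⠒⠒⠂⣿⠀
⠀⠀⠀⠀⣿⠒⠒⠴⠒⠂⠂⠀
⠀⠀⠀⠀⣿⠂⠒⣿⠂⠂⠂⠀
⠿⠿⠿⠿⠿⠿⠿⠿⠿⠿⠿⠿
⠿⠿⠿⠿⠿⠿⠿⠿⠿⠿⠿⠿
⠿⠿⠿⠿⠿⠿⠿⠿⠿⠿⠿⠿

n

⠀⠀⠀⠀⠀⠀⠀⠀⠀⠀⠀⠀
⠀⠀⠀⠀⠀⠀⠀⠀⠀⠀⠀⠀
⠀⠀⠀⣿⠴⠴⠒⠒⣿⠀⠀⠀
⠀⠀⠀⣿⠂⠴⠴⣿⣿⠀⠀⠀
⠀⠀⠀⣿⠒⠒⠒⠂⠒⠒⠀⠀
⠀⠀⠀⠒⣿⠴⠒⠒⠒⠒⣿⠀
⠀⠀⠀⠒⠂⠒⣾⠒⠒⠒⠂⠀
⠀⠀⠀⠀⠒⠒⣿⠒⠒⠂⣿⠀
⠀⠀⠀⠀⣿⠒⠒⠴⠒⠂⠂⠀
⠀⠀⠀⠀⣿⠂⠒⣿⠂⠂⠂⠀
⠿⠿⠿⠿⠿⠿⠿⠿⠿⠿⠿⠿
⠿⠿⠿⠿⠿⠿⠿⠿⠿⠿⠿⠿

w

⠀⠀⠀⠀⠀⠀⠀⠀⠀⠀⠀⠀
⠀⠀⠀⠀⠀⠀⠀⠀⠀⠀⠀⠀
⠀⠀⠀⠀⣿⠴⠴⠒⠒⣿⠀⠀
⠀⠀⠀⠀⣿⠂⠴⠴⣿⣿⠀⠀
⠀⠀⠀⠀⣿⠒⠒⠒⠂⠒⠒⠀
⠀⠀⠀⠀⠒⣿⠴⠒⠒⠒⠒⣿
⠀⠀⠀⠀⠒⠂⣾⠂⠒⠒⠒⠂
⠀⠀⠀⠀⠒⠒⠒⣿⠒⠒⠂⣿
⠀⠀⠀⠀⠒⣿⠒⠒⠴⠒⠂⠂
⠀⠀⠀⠀⠀⣿⠂⠒⣿⠂⠂⠂
⠿⠿⠿⠿⠿⠿⠿⠿⠿⠿⠿⠿
⠿⠿⠿⠿⠿⠿⠿⠿⠿⠿⠿⠿

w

⠀⠀⠀⠀⠀⠀⠀⠀⠀⠀⠀⠀
⠀⠀⠀⠀⠀⠀⠀⠀⠀⠀⠀⠀
⠀⠀⠀⠀⠀⣿⠴⠴⠒⠒⣿⠀
⠀⠀⠀⠀⠀⣿⠂⠴⠴⣿⣿⠀
⠀⠀⠀⠀⠒⣿⠒⠒⠒⠂⠒⠒
⠀⠀⠀⠀⠿⠒⣿⠴⠒⠒⠒⠒
⠀⠀⠀⠀⠒⠒⣾⠒⠂⠒⠒⠒
⠀⠀⠀⠀⠒⠒⠒⠒⣿⠒⠒⠂
⠀⠀⠀⠀⣿⠒⣿⠒⠒⠴⠒⠂
⠀⠀⠀⠀⠀⠀⣿⠂⠒⣿⠂⠂
⠿⠿⠿⠿⠿⠿⠿⠿⠿⠿⠿⠿
⠿⠿⠿⠿⠿⠿⠿⠿⠿⠿⠿⠿

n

⠀⠀⠀⠀⠀⠀⠀⠀⠀⠀⠀⠀
⠀⠀⠀⠀⠀⠀⠀⠀⠀⠀⠀⠀
⠀⠀⠀⠀⠀⠀⠀⠀⠀⠀⠀⠀
⠀⠀⠀⠀⠀⣿⠴⠴⠒⠒⣿⠀
⠀⠀⠀⠀⠂⣿⠂⠴⠴⣿⣿⠀
⠀⠀⠀⠀⠒⣿⠒⠒⠒⠂⠒⠒
⠀⠀⠀⠀⠿⠒⣾⠴⠒⠒⠒⠒
⠀⠀⠀⠀⠒⠒⠂⠒⠂⠒⠒⠒
⠀⠀⠀⠀⠒⠒⠒⠒⣿⠒⠒⠂
⠀⠀⠀⠀⣿⠒⣿⠒⠒⠴⠒⠂
⠀⠀⠀⠀⠀⠀⣿⠂⠒⣿⠂⠂
⠿⠿⠿⠿⠿⠿⠿⠿⠿⠿⠿⠿

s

⠀⠀⠀⠀⠀⠀⠀⠀⠀⠀⠀⠀
⠀⠀⠀⠀⠀⠀⠀⠀⠀⠀⠀⠀
⠀⠀⠀⠀⠀⣿⠴⠴⠒⠒⣿⠀
⠀⠀⠀⠀⠂⣿⠂⠴⠴⣿⣿⠀
⠀⠀⠀⠀⠒⣿⠒⠒⠒⠂⠒⠒
⠀⠀⠀⠀⠿⠒⣿⠴⠒⠒⠒⠒
⠀⠀⠀⠀⠒⠒⣾⠒⠂⠒⠒⠒
⠀⠀⠀⠀⠒⠒⠒⠒⣿⠒⠒⠂
⠀⠀⠀⠀⣿⠒⣿⠒⠒⠴⠒⠂
⠀⠀⠀⠀⠀⠀⣿⠂⠒⣿⠂⠂
⠿⠿⠿⠿⠿⠿⠿⠿⠿⠿⠿⠿
⠿⠿⠿⠿⠿⠿⠿⠿⠿⠿⠿⠿

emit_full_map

⠀⣿⠴⠴⠒⠒⣿⠀⠀
⠂⣿⠂⠴⠴⣿⣿⠀⠀
⠒⣿⠒⠒⠒⠂⠒⠒⠀
⠿⠒⣿⠴⠒⠒⠒⠒⣿
⠒⠒⣾⠒⠂⠒⠒⠒⠂
⠒⠒⠒⠒⣿⠒⠒⠂⣿
⣿⠒⣿⠒⠒⠴⠒⠂⠂
⠀⠀⣿⠂⠒⣿⠂⠂⠂


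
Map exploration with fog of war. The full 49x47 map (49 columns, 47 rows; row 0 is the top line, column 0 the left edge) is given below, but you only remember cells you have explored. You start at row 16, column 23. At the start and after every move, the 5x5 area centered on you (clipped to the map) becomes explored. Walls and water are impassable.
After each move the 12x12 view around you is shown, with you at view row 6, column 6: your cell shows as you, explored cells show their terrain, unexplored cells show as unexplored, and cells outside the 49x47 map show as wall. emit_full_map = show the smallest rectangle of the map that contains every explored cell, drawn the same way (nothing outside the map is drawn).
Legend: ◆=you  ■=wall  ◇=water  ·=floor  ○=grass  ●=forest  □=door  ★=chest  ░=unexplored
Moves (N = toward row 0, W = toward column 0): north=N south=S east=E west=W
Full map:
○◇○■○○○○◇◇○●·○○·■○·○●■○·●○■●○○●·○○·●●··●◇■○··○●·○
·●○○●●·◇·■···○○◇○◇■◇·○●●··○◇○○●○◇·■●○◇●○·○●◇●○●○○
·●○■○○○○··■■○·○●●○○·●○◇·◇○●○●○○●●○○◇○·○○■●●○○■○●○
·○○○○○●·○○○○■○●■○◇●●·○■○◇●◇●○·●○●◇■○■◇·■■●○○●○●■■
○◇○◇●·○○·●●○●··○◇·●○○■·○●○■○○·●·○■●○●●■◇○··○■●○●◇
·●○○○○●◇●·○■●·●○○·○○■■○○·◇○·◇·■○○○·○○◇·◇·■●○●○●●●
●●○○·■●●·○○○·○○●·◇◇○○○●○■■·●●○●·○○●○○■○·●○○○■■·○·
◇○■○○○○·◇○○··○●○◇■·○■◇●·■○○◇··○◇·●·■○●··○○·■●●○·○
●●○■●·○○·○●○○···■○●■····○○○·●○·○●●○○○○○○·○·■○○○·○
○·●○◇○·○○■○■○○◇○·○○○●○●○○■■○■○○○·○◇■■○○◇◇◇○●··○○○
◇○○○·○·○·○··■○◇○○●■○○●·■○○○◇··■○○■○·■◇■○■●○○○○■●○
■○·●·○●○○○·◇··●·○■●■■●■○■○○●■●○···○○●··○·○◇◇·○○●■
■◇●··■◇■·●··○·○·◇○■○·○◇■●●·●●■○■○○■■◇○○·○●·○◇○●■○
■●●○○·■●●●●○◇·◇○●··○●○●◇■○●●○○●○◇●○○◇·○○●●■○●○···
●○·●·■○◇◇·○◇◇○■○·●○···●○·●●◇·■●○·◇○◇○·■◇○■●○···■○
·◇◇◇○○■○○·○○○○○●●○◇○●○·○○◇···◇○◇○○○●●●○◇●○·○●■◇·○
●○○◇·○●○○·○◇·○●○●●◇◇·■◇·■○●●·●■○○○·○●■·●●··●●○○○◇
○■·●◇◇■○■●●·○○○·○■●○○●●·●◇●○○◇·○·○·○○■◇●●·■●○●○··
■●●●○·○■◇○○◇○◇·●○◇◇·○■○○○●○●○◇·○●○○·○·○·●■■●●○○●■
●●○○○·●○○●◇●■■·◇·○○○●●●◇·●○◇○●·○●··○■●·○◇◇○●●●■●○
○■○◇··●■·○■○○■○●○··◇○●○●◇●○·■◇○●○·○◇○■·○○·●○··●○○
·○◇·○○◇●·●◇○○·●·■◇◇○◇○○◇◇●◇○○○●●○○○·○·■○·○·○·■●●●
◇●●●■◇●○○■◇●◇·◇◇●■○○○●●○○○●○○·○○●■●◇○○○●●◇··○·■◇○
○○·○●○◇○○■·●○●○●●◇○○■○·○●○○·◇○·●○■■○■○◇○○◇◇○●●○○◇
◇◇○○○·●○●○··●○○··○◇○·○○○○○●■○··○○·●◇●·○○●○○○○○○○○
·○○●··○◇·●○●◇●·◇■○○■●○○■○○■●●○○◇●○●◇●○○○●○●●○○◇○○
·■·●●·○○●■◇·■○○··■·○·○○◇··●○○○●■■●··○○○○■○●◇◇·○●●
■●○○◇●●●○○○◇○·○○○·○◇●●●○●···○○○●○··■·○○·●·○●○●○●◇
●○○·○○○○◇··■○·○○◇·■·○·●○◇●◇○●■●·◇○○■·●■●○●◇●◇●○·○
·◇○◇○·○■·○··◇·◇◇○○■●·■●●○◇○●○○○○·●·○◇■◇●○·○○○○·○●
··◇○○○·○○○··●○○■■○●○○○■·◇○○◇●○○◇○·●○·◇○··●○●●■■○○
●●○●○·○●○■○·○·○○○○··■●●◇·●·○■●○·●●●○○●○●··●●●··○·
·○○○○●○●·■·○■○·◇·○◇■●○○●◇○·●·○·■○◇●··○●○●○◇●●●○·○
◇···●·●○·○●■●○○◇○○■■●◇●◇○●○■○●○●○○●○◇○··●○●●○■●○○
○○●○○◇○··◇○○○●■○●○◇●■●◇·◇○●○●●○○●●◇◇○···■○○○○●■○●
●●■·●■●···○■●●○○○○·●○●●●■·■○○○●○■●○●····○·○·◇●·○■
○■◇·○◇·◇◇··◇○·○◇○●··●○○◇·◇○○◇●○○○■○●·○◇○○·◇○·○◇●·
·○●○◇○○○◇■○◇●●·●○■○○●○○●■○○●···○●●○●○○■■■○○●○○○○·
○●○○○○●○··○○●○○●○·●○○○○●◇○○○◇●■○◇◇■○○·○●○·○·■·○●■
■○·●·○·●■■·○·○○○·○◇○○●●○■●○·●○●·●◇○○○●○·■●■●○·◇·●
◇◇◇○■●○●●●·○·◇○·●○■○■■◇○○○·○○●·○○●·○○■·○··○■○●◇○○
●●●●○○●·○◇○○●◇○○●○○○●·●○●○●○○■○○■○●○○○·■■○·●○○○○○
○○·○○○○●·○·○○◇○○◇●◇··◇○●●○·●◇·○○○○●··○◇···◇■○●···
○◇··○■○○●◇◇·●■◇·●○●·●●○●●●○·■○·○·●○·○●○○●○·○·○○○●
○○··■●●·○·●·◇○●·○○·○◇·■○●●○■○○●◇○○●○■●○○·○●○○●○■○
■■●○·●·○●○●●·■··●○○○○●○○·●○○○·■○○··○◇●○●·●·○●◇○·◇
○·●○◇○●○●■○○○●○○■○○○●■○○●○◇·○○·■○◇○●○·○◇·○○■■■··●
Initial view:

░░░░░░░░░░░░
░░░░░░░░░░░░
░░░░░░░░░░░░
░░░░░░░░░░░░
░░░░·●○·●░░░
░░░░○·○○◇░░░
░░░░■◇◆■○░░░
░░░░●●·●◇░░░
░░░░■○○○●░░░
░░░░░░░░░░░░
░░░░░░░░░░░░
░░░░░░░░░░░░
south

░░░░░░░░░░░░
░░░░░░░░░░░░
░░░░░░░░░░░░
░░░░·●○·●░░░
░░░░○·○○◇░░░
░░░░■◇·■○░░░
░░░░●●◆●◇░░░
░░░░■○○○●░░░
░░░░●●◇·●░░░
░░░░░░░░░░░░
░░░░░░░░░░░░
░░░░░░░░░░░░

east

░░░░░░░░░░░░
░░░░░░░░░░░░
░░░░░░░░░░░░
░░░·●○·●░░░░
░░░○·○○◇·░░░
░░░■◇·■○●░░░
░░░●●·◆◇●░░░
░░░■○○○●○░░░
░░░●●◇·●○░░░
░░░░░░░░░░░░
░░░░░░░░░░░░
░░░░░░░░░░░░

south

░░░░░░░░░░░░
░░░░░░░░░░░░
░░░·●○·●░░░░
░░░○·○○◇·░░░
░░░■◇·■○●░░░
░░░●●·●◇●░░░
░░░■○○◆●○░░░
░░░●●◇·●○░░░
░░░░○●◇●○░░░
░░░░░░░░░░░░
░░░░░░░░░░░░
░░░░░░░░░░░░

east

░░░░░░░░░░░░
░░░░░░░░░░░░
░░·●○·●░░░░░
░░○·○○◇·░░░░
░░■◇·■○●●░░░
░░●●·●◇●○░░░
░░■○○○◆○●░░░
░░●●◇·●○◇░░░
░░░○●◇●○·░░░
░░░░░░░░░░░░
░░░░░░░░░░░░
░░░░░░░░░░░░

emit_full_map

·●○·●░░
○·○○◇·░
■◇·■○●●
●●·●◇●○
■○○○◆○●
●●◇·●○◇
░○●◇●○·

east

░░░░░░░░░░░░
░░░░░░░░░░░░
░·●○·●░░░░░░
░○·○○◇·░░░░░
░■◇·■○●●·░░░
░●●·●◇●○○░░░
░■○○○●◆●○░░░
░●●◇·●○◇○░░░
░░○●◇●○·■░░░
░░░░░░░░░░░░
░░░░░░░░░░░░
░░░░░░░░░░░░

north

░░░░░░░░░░░░
░░░░░░░░░░░░
░░░░░░░░░░░░
░·●○·●░░░░░░
░○·○○◇···░░░
░■◇·■○●●·░░░
░●●·●◇◆○○░░░
░■○○○●○●○░░░
░●●◇·●○◇○░░░
░░○●◇●○·■░░░
░░░░░░░░░░░░
░░░░░░░░░░░░

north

░░░░░░░░░░░░
░░░░░░░░░░░░
░░░░░░░░░░░░
░░░░░░░░░░░░
░·●○·●●◇·░░░
░○·○○◇···░░░
░■◇·■○◆●·░░░
░●●·●◇●○○░░░
░■○○○●○●○░░░
░●●◇·●○◇○░░░
░░○●◇●○·■░░░
░░░░░░░░░░░░

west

░░░░░░░░░░░░
░░░░░░░░░░░░
░░░░░░░░░░░░
░░░░░░░░░░░░
░░·●○·●●◇·░░
░░○·○○◇···░░
░░■◇·■◆●●·░░
░░●●·●◇●○○░░
░░■○○○●○●○░░
░░●●◇·●○◇○░░
░░░○●◇●○·■░░
░░░░░░░░░░░░

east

░░░░░░░░░░░░
░░░░░░░░░░░░
░░░░░░░░░░░░
░░░░░░░░░░░░
░·●○·●●◇·░░░
░○·○○◇···░░░
░■◇·■○◆●·░░░
░●●·●◇●○○░░░
░■○○○●○●○░░░
░●●◇·●○◇○░░░
░░○●◇●○·■░░░
░░░░░░░░░░░░

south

░░░░░░░░░░░░
░░░░░░░░░░░░
░░░░░░░░░░░░
░·●○·●●◇·░░░
░○·○○◇···░░░
░■◇·■○●●·░░░
░●●·●◇◆○○░░░
░■○○○●○●○░░░
░●●◇·●○◇○░░░
░░○●◇●○·■░░░
░░░░░░░░░░░░
░░░░░░░░░░░░
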